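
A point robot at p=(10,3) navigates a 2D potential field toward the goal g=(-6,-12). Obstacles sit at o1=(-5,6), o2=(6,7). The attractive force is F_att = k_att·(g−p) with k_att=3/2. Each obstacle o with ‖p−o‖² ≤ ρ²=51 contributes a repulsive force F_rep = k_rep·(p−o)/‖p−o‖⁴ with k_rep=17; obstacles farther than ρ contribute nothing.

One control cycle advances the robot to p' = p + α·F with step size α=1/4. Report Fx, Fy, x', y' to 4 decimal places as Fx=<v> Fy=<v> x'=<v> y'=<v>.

F_att = 3/2·(g−p) = 3/2·(-16,-15) = (-24.0000,-22.5000)
o1: d²=234 > ρ²=51 → inactive
o2: d²=32 ≤ ρ²=51; F_rep = 17·(4,-4)/32² = (0.0664,-0.0664)
F = F_att + ΣF_rep = (-23.9336,-22.5664)
p' = p + 1/4·F = (4.0166,-2.6416)

Fx=-23.9336 Fy=-22.5664 x'=4.0166 y'=-2.6416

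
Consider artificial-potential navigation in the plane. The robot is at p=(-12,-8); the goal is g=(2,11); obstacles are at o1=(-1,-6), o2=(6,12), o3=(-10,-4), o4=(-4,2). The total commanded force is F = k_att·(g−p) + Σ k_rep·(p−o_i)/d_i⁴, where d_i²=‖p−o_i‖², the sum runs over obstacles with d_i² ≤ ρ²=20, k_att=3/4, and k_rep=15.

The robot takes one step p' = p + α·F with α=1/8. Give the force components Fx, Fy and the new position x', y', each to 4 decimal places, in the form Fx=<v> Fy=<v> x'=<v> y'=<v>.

F_att = 3/4·(g−p) = 3/4·(14,19) = (10.5000,14.2500)
o1: d²=125 > ρ²=20 → inactive
o2: d²=724 > ρ²=20 → inactive
o3: d²=20 ≤ ρ²=20; F_rep = 15·(-2,-4)/20² = (-0.0750,-0.1500)
o4: d²=164 > ρ²=20 → inactive
F = F_att + ΣF_rep = (10.4250,14.1000)
p' = p + 1/8·F = (-10.6969,-6.2375)

Fx=10.4250 Fy=14.1000 x'=-10.6969 y'=-6.2375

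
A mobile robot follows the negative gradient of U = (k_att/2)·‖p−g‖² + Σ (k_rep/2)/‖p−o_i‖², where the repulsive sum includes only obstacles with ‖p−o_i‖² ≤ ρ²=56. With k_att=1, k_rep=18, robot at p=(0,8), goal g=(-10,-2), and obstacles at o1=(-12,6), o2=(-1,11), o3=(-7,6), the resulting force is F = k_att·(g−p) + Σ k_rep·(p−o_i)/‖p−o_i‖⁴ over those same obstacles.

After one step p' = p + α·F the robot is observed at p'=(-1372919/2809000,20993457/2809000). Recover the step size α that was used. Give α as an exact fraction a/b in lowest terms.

F_att = 1·(g−p) = 1·(-10,-10) = (-10.0000,-10.0000)
o1: d²=148 > ρ²=56 → inactive
o2: d²=10 ≤ ρ²=56; F_rep = 18·(1,-3)/10² = (0.1800,-0.5400)
o3: d²=53 ≤ ρ²=56; F_rep = 18·(7,2)/53² = (0.0449,0.0128)
F = F_att + ΣF_rep = (-9.7751,-10.5272)
Δp = p'−p = (-0.4888,-0.5264); α = Δx/Fx = (-1372919/2809000) / (-1372919/140450) = 1/20
check: Δy/Fy = (-1478543/2809000) / (-1478543/140450) = 1/20 ✓

α = 1/20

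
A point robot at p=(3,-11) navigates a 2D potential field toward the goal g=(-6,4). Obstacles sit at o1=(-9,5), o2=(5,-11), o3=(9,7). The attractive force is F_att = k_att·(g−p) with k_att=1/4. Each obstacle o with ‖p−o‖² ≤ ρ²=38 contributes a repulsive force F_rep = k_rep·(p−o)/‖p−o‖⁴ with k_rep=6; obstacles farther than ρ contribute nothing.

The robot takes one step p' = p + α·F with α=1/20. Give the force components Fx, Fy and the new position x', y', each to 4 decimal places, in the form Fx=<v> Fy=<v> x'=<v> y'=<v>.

F_att = 1/4·(g−p) = 1/4·(-9,15) = (-2.2500,3.7500)
o1: d²=400 > ρ²=38 → inactive
o2: d²=4 ≤ ρ²=38; F_rep = 6·(-2,0)/4² = (-0.7500,0.0000)
o3: d²=360 > ρ²=38 → inactive
F = F_att + ΣF_rep = (-3.0000,3.7500)
p' = p + 1/20·F = (2.8500,-10.8125)

Fx=-3.0000 Fy=3.7500 x'=2.8500 y'=-10.8125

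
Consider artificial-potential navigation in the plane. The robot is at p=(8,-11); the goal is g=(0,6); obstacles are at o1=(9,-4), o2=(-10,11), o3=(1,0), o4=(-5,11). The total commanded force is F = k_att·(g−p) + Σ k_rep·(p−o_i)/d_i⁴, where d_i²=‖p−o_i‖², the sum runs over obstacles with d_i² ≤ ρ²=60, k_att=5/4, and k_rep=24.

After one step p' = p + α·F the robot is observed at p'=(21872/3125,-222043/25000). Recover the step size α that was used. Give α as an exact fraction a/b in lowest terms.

α = 1/10

F_att = 5/4·(g−p) = 5/4·(-8,17) = (-10.0000,21.2500)
o1: d²=50 ≤ ρ²=60; F_rep = 24·(-1,-7)/50² = (-0.0096,-0.0672)
o2: d²=808 > ρ²=60 → inactive
o3: d²=170 > ρ²=60 → inactive
o4: d²=653 > ρ²=60 → inactive
F = F_att + ΣF_rep = (-10.0096,21.1828)
Δp = p'−p = (-1.0010,2.1183); α = Δx/Fx = (-3128/3125) / (-6256/625) = 1/10
check: Δy/Fy = (52957/25000) / (52957/2500) = 1/10 ✓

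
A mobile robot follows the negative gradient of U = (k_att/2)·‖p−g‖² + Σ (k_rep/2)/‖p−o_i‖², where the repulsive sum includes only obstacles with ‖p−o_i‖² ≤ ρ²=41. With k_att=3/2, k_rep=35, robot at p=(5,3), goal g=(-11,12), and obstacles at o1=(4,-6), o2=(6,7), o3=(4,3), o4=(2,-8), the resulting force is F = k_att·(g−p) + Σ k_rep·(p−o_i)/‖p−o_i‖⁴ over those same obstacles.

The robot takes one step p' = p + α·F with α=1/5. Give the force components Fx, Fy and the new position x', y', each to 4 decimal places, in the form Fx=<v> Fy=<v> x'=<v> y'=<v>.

Fx=10.8789 Fy=13.0156 x'=7.1758 y'=5.6031

F_att = 3/2·(g−p) = 3/2·(-16,9) = (-24.0000,13.5000)
o1: d²=82 > ρ²=41 → inactive
o2: d²=17 ≤ ρ²=41; F_rep = 35·(-1,-4)/17² = (-0.1211,-0.4844)
o3: d²=1 ≤ ρ²=41; F_rep = 35·(1,0)/1² = (35.0000,0.0000)
o4: d²=130 > ρ²=41 → inactive
F = F_att + ΣF_rep = (10.8789,13.0156)
p' = p + 1/5·F = (7.1758,5.6031)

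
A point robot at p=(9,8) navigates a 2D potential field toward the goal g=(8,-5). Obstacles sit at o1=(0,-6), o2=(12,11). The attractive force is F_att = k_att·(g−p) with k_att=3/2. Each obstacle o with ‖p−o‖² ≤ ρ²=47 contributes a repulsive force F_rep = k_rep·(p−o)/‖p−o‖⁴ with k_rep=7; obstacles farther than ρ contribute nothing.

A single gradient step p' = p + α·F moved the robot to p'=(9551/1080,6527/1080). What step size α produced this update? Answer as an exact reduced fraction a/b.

α = 1/10

F_att = 3/2·(g−p) = 3/2·(-1,-13) = (-1.5000,-19.5000)
o1: d²=277 > ρ²=47 → inactive
o2: d²=18 ≤ ρ²=47; F_rep = 7·(-3,-3)/18² = (-0.0648,-0.0648)
F = F_att + ΣF_rep = (-1.5648,-19.5648)
Δp = p'−p = (-0.1565,-1.9565); α = Δx/Fx = (-169/1080) / (-169/108) = 1/10
check: Δy/Fy = (-2113/1080) / (-2113/108) = 1/10 ✓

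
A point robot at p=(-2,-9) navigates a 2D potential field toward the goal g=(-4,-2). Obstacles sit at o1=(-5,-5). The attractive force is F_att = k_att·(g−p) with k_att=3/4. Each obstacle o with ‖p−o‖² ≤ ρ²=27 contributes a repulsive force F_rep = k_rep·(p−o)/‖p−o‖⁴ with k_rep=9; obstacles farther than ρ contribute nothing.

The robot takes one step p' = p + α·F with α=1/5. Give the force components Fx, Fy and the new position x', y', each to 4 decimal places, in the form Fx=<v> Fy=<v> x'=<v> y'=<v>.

F_att = 3/4·(g−p) = 3/4·(-2,7) = (-1.5000,5.2500)
o1: d²=25 ≤ ρ²=27; F_rep = 9·(3,-4)/25² = (0.0432,-0.0576)
F = F_att + ΣF_rep = (-1.4568,5.1924)
p' = p + 1/5·F = (-2.2914,-7.9615)

Fx=-1.4568 Fy=5.1924 x'=-2.2914 y'=-7.9615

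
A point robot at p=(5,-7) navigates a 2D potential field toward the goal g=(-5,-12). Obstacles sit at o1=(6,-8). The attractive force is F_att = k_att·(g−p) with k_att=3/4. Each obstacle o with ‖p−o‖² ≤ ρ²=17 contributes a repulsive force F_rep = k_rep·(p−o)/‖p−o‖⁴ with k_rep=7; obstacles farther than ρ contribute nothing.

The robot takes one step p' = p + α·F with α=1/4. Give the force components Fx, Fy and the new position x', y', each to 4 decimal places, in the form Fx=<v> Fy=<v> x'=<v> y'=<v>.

F_att = 3/4·(g−p) = 3/4·(-10,-5) = (-7.5000,-3.7500)
o1: d²=2 ≤ ρ²=17; F_rep = 7·(-1,1)/2² = (-1.7500,1.7500)
F = F_att + ΣF_rep = (-9.2500,-2.0000)
p' = p + 1/4·F = (2.6875,-7.5000)

Fx=-9.2500 Fy=-2.0000 x'=2.6875 y'=-7.5000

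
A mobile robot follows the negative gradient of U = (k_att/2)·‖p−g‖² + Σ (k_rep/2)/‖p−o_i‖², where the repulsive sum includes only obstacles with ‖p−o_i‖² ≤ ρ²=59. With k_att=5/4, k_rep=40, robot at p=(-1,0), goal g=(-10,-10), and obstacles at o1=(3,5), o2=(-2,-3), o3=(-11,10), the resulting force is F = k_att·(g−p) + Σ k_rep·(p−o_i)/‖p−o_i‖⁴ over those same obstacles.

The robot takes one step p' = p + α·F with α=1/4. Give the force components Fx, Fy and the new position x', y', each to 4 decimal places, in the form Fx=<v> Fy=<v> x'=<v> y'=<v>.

F_att = 5/4·(g−p) = 5/4·(-9,-10) = (-11.2500,-12.5000)
o1: d²=41 ≤ ρ²=59; F_rep = 40·(-4,-5)/41² = (-0.0952,-0.1190)
o2: d²=10 ≤ ρ²=59; F_rep = 40·(1,3)/10² = (0.4000,1.2000)
o3: d²=200 > ρ²=59 → inactive
F = F_att + ΣF_rep = (-10.9452,-11.4190)
p' = p + 1/4·F = (-3.7363,-2.8547)

Fx=-10.9452 Fy=-11.4190 x'=-3.7363 y'=-2.8547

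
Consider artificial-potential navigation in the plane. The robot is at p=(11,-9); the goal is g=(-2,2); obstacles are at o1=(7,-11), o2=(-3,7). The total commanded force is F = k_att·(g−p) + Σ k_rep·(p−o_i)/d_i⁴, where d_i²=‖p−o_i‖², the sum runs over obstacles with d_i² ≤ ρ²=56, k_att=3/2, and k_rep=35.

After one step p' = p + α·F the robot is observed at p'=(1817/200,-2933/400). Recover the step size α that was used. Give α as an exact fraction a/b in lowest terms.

F_att = 3/2·(g−p) = 3/2·(-13,11) = (-19.5000,16.5000)
o1: d²=20 ≤ ρ²=56; F_rep = 35·(4,2)/20² = (0.3500,0.1750)
o2: d²=452 > ρ²=56 → inactive
F = F_att + ΣF_rep = (-19.1500,16.6750)
Δp = p'−p = (-1.9150,1.6675); α = Δx/Fx = (-383/200) / (-383/20) = 1/10
check: Δy/Fy = (667/400) / (667/40) = 1/10 ✓

α = 1/10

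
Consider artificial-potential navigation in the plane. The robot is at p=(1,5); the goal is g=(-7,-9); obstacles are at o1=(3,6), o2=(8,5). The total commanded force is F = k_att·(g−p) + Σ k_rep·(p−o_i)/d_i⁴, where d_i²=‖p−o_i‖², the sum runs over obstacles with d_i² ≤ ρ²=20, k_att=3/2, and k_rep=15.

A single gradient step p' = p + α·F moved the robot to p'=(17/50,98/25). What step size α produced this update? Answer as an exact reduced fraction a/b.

F_att = 3/2·(g−p) = 3/2·(-8,-14) = (-12.0000,-21.0000)
o1: d²=5 ≤ ρ²=20; F_rep = 15·(-2,-1)/5² = (-1.2000,-0.6000)
o2: d²=49 > ρ²=20 → inactive
F = F_att + ΣF_rep = (-13.2000,-21.6000)
Δp = p'−p = (-0.6600,-1.0800); α = Δx/Fx = (-33/50) / (-66/5) = 1/20
check: Δy/Fy = (-27/25) / (-108/5) = 1/20 ✓

α = 1/20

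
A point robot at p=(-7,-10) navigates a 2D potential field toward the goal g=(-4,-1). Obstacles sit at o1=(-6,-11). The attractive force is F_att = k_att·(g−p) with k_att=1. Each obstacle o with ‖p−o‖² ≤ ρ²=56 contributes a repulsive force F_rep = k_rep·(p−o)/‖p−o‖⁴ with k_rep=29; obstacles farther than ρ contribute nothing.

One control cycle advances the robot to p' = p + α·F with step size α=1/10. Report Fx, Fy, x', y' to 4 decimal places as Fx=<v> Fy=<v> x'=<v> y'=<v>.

F_att = 1·(g−p) = 1·(3,9) = (3.0000,9.0000)
o1: d²=2 ≤ ρ²=56; F_rep = 29·(-1,1)/2² = (-7.2500,7.2500)
F = F_att + ΣF_rep = (-4.2500,16.2500)
p' = p + 1/10·F = (-7.4250,-8.3750)

Fx=-4.2500 Fy=16.2500 x'=-7.4250 y'=-8.3750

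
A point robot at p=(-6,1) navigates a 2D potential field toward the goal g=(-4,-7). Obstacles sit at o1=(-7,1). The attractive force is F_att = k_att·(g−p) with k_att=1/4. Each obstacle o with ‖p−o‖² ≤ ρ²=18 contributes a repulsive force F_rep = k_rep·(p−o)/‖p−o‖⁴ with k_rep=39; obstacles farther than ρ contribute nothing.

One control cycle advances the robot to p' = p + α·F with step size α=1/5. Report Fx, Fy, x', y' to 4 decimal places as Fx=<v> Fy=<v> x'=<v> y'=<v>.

Fx=39.5000 Fy=-2.0000 x'=1.9000 y'=0.6000

F_att = 1/4·(g−p) = 1/4·(2,-8) = (0.5000,-2.0000)
o1: d²=1 ≤ ρ²=18; F_rep = 39·(1,0)/1² = (39.0000,0.0000)
F = F_att + ΣF_rep = (39.5000,-2.0000)
p' = p + 1/5·F = (1.9000,0.6000)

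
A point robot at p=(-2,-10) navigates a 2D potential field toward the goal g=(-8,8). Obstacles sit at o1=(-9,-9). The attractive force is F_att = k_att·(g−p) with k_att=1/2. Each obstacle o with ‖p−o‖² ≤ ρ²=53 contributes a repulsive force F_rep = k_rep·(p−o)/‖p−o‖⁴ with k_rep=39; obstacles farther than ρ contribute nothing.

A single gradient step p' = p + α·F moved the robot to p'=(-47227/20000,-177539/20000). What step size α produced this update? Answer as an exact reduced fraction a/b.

F_att = 1/2·(g−p) = 1/2·(-6,18) = (-3.0000,9.0000)
o1: d²=50 ≤ ρ²=53; F_rep = 39·(7,-1)/50² = (0.1092,-0.0156)
F = F_att + ΣF_rep = (-2.8908,8.9844)
Δp = p'−p = (-0.3614,1.1231); α = Δx/Fx = (-7227/20000) / (-7227/2500) = 1/8
check: Δy/Fy = (22461/20000) / (22461/2500) = 1/8 ✓

α = 1/8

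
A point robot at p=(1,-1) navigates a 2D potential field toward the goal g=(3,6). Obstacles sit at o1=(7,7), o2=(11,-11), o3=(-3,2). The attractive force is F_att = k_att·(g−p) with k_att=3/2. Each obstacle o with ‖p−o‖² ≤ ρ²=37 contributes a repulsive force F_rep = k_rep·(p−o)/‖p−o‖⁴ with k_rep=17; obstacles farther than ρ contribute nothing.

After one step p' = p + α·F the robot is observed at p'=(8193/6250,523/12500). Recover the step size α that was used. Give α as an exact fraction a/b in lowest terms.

F_att = 3/2·(g−p) = 3/2·(2,7) = (3.0000,10.5000)
o1: d²=100 > ρ²=37 → inactive
o2: d²=200 > ρ²=37 → inactive
o3: d²=25 ≤ ρ²=37; F_rep = 17·(4,-3)/25² = (0.1088,-0.0816)
F = F_att + ΣF_rep = (3.1088,10.4184)
Δp = p'−p = (0.3109,1.0418); α = Δx/Fx = (1943/6250) / (1943/625) = 1/10
check: Δy/Fy = (13023/12500) / (13023/1250) = 1/10 ✓

α = 1/10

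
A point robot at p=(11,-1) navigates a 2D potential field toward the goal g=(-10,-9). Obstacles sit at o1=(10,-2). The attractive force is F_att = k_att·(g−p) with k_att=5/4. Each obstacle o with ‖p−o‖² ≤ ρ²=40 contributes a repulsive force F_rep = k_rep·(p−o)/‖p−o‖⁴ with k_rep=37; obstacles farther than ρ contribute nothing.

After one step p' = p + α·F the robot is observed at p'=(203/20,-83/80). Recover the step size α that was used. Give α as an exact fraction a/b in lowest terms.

F_att = 5/4·(g−p) = 5/4·(-21,-8) = (-26.2500,-10.0000)
o1: d²=2 ≤ ρ²=40; F_rep = 37·(1,1)/2² = (9.2500,9.2500)
F = F_att + ΣF_rep = (-17.0000,-0.7500)
Δp = p'−p = (-0.8500,-0.0375); α = Δx/Fx = (-17/20) / (-17) = 1/20
check: Δy/Fy = (-3/80) / (-3/4) = 1/20 ✓

α = 1/20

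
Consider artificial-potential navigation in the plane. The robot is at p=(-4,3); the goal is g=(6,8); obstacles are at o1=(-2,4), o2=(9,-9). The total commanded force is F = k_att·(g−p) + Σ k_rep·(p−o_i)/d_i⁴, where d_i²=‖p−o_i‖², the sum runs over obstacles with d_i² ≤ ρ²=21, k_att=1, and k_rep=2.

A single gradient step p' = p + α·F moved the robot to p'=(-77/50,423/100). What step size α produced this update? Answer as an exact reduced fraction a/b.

F_att = 1·(g−p) = 1·(10,5) = (10.0000,5.0000)
o1: d²=5 ≤ ρ²=21; F_rep = 2·(-2,-1)/5² = (-0.1600,-0.0800)
o2: d²=313 > ρ²=21 → inactive
F = F_att + ΣF_rep = (9.8400,4.9200)
Δp = p'−p = (2.4600,1.2300); α = Δx/Fx = (123/50) / (246/25) = 1/4
check: Δy/Fy = (123/100) / (123/25) = 1/4 ✓

α = 1/4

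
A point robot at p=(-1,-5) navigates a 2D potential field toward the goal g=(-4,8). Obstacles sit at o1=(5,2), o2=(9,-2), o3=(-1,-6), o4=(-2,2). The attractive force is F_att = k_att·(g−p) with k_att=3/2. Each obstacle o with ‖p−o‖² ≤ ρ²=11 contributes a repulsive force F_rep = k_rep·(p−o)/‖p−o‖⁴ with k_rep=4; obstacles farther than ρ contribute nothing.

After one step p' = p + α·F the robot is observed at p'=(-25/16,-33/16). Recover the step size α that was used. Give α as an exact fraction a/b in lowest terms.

F_att = 3/2·(g−p) = 3/2·(-3,13) = (-4.5000,19.5000)
o1: d²=85 > ρ²=11 → inactive
o2: d²=109 > ρ²=11 → inactive
o3: d²=1 ≤ ρ²=11; F_rep = 4·(0,1)/1² = (0.0000,4.0000)
o4: d²=50 > ρ²=11 → inactive
F = F_att + ΣF_rep = (-4.5000,23.5000)
Δp = p'−p = (-0.5625,2.9375); α = Δx/Fx = (-9/16) / (-9/2) = 1/8
check: Δy/Fy = (47/16) / (47/2) = 1/8 ✓

α = 1/8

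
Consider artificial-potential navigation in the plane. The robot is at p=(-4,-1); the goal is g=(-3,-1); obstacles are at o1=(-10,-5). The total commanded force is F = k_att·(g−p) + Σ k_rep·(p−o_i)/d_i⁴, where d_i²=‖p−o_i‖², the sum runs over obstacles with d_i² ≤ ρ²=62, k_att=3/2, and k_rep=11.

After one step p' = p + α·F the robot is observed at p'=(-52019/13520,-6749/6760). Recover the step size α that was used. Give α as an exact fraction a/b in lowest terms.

F_att = 3/2·(g−p) = 3/2·(1,0) = (1.5000,0.0000)
o1: d²=52 ≤ ρ²=62; F_rep = 11·(6,4)/52² = (0.0244,0.0163)
F = F_att + ΣF_rep = (1.5244,0.0163)
Δp = p'−p = (0.1524,0.0016); α = Δx/Fx = (2061/13520) / (2061/1352) = 1/10
check: Δy/Fy = (11/6760) / (11/676) = 1/10 ✓

α = 1/10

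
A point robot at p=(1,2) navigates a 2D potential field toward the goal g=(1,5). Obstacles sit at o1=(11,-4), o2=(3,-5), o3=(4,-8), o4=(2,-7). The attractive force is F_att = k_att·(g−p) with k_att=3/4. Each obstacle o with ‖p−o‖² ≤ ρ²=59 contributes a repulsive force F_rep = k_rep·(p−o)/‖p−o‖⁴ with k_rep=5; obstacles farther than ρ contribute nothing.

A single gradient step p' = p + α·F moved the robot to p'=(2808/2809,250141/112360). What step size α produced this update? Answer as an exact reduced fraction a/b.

F_att = 3/4·(g−p) = 3/4·(0,3) = (0.0000,2.2500)
o1: d²=136 > ρ²=59 → inactive
o2: d²=53 ≤ ρ²=59; F_rep = 5·(-2,7)/53² = (-0.0036,0.0125)
o3: d²=109 > ρ²=59 → inactive
o4: d²=82 > ρ²=59 → inactive
F = F_att + ΣF_rep = (-0.0036,2.2625)
Δp = p'−p = (-0.0004,0.2262); α = Δx/Fx = (-1/2809) / (-10/2809) = 1/10
check: Δy/Fy = (25421/112360) / (25421/11236) = 1/10 ✓

α = 1/10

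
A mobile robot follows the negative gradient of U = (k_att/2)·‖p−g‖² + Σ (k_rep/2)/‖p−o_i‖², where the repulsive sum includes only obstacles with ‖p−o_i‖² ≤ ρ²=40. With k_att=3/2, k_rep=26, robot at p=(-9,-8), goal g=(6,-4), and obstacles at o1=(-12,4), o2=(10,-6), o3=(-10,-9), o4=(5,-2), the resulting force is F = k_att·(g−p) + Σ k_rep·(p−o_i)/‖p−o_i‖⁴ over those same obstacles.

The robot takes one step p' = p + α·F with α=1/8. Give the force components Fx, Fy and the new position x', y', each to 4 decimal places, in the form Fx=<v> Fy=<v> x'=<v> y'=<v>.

F_att = 3/2·(g−p) = 3/2·(15,4) = (22.5000,6.0000)
o1: d²=153 > ρ²=40 → inactive
o2: d²=365 > ρ²=40 → inactive
o3: d²=2 ≤ ρ²=40; F_rep = 26·(1,1)/2² = (6.5000,6.5000)
o4: d²=232 > ρ²=40 → inactive
F = F_att + ΣF_rep = (29.0000,12.5000)
p' = p + 1/8·F = (-5.3750,-6.4375)

Fx=29.0000 Fy=12.5000 x'=-5.3750 y'=-6.4375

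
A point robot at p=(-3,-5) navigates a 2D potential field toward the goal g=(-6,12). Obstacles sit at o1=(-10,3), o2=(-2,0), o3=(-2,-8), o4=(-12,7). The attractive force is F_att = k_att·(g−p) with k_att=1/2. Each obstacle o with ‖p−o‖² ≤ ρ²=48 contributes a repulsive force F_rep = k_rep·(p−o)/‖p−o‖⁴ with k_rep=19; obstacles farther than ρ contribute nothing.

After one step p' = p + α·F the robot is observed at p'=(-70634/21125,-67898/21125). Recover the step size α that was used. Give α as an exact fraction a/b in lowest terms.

F_att = 1/2·(g−p) = 1/2·(-3,17) = (-1.5000,8.5000)
o1: d²=113 > ρ²=48 → inactive
o2: d²=26 ≤ ρ²=48; F_rep = 19·(-1,-5)/26² = (-0.0281,-0.1405)
o3: d²=10 ≤ ρ²=48; F_rep = 19·(-1,3)/10² = (-0.1900,0.5700)
o4: d²=225 > ρ²=48 → inactive
F = F_att + ΣF_rep = (-1.7181,8.9295)
Δp = p'−p = (-0.3436,1.7859); α = Δx/Fx = (-7259/21125) / (-7259/4225) = 1/5
check: Δy/Fy = (37727/21125) / (37727/4225) = 1/5 ✓

α = 1/5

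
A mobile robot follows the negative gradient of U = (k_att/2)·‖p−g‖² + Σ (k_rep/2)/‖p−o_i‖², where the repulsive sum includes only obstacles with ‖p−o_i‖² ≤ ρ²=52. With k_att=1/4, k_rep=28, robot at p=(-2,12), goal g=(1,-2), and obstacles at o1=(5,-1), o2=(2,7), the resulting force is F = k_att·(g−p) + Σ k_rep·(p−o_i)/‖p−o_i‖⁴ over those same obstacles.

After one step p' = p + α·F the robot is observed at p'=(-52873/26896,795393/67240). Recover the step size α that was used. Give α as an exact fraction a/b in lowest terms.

α = 1/20

F_att = 1/4·(g−p) = 1/4·(3,-14) = (0.7500,-3.5000)
o1: d²=218 > ρ²=52 → inactive
o2: d²=41 ≤ ρ²=52; F_rep = 28·(-4,5)/41² = (-0.0666,0.0833)
F = F_att + ΣF_rep = (0.6834,-3.4167)
Δp = p'−p = (0.0342,-0.1708); α = Δx/Fx = (919/26896) / (4595/6724) = 1/20
check: Δy/Fy = (-11487/67240) / (-11487/3362) = 1/20 ✓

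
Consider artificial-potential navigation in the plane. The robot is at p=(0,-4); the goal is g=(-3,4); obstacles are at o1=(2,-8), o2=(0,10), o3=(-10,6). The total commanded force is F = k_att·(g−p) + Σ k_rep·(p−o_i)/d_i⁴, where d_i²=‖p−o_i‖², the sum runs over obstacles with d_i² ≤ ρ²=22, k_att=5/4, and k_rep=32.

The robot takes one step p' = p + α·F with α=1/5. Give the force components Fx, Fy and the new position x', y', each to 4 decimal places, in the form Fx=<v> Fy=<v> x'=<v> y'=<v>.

F_att = 5/4·(g−p) = 5/4·(-3,8) = (-3.7500,10.0000)
o1: d²=20 ≤ ρ²=22; F_rep = 32·(-2,4)/20² = (-0.1600,0.3200)
o2: d²=196 > ρ²=22 → inactive
o3: d²=200 > ρ²=22 → inactive
F = F_att + ΣF_rep = (-3.9100,10.3200)
p' = p + 1/5·F = (-0.7820,-1.9360)

Fx=-3.9100 Fy=10.3200 x'=-0.7820 y'=-1.9360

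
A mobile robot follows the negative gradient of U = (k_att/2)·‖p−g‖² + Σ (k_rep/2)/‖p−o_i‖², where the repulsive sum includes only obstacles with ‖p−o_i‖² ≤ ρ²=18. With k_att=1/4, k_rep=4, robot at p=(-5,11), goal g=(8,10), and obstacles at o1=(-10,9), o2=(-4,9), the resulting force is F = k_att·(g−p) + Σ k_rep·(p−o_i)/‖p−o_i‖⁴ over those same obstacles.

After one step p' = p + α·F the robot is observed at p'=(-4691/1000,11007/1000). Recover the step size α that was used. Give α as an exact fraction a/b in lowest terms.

F_att = 1/4·(g−p) = 1/4·(13,-1) = (3.2500,-0.2500)
o1: d²=29 > ρ²=18 → inactive
o2: d²=5 ≤ ρ²=18; F_rep = 4·(-1,2)/5² = (-0.1600,0.3200)
F = F_att + ΣF_rep = (3.0900,0.0700)
Δp = p'−p = (0.3090,0.0070); α = Δx/Fx = (309/1000) / (309/100) = 1/10
check: Δy/Fy = (7/1000) / (7/100) = 1/10 ✓

α = 1/10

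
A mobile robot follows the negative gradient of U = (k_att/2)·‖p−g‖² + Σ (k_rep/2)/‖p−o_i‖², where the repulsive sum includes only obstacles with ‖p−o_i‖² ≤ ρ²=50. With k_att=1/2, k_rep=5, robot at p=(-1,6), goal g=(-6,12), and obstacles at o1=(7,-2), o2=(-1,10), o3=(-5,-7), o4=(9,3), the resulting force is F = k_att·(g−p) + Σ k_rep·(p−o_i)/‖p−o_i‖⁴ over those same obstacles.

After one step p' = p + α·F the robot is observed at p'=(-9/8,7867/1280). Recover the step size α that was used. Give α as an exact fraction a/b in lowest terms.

F_att = 1/2·(g−p) = 1/2·(-5,6) = (-2.5000,3.0000)
o1: d²=128 > ρ²=50 → inactive
o2: d²=16 ≤ ρ²=50; F_rep = 5·(0,-4)/16² = (0.0000,-0.0781)
o3: d²=185 > ρ²=50 → inactive
o4: d²=109 > ρ²=50 → inactive
F = F_att + ΣF_rep = (-2.5000,2.9219)
Δp = p'−p = (-0.1250,0.1461); α = Δx/Fx = (-1/8) / (-5/2) = 1/20
check: Δy/Fy = (187/1280) / (187/64) = 1/20 ✓

α = 1/20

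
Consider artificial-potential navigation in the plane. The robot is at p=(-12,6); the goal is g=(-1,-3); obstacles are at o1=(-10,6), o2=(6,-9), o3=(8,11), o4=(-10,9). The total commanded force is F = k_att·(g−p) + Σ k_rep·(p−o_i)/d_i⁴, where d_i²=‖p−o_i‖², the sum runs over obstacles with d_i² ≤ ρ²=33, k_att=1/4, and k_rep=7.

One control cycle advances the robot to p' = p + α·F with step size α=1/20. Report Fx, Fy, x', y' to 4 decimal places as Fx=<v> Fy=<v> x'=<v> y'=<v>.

F_att = 1/4·(g−p) = 1/4·(11,-9) = (2.7500,-2.2500)
o1: d²=4 ≤ ρ²=33; F_rep = 7·(-2,0)/4² = (-0.8750,0.0000)
o2: d²=549 > ρ²=33 → inactive
o3: d²=425 > ρ²=33 → inactive
o4: d²=13 ≤ ρ²=33; F_rep = 7·(-2,-3)/13² = (-0.0828,-0.1243)
F = F_att + ΣF_rep = (1.7922,-2.3743)
p' = p + 1/20·F = (-11.9104,5.8813)

Fx=1.7922 Fy=-2.3743 x'=-11.9104 y'=5.8813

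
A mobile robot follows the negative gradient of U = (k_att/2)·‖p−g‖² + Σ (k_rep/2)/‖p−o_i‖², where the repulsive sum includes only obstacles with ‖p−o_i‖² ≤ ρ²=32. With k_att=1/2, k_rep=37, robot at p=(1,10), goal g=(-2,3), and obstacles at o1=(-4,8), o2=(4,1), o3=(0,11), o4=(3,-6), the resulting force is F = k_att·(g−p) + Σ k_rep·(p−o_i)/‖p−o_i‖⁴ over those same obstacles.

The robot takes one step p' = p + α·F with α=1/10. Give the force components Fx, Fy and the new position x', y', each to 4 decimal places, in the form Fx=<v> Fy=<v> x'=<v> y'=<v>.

Fx=7.9700 Fy=-12.6620 x'=1.7970 y'=8.7338

F_att = 1/2·(g−p) = 1/2·(-3,-7) = (-1.5000,-3.5000)
o1: d²=29 ≤ ρ²=32; F_rep = 37·(5,2)/29² = (0.2200,0.0880)
o2: d²=90 > ρ²=32 → inactive
o3: d²=2 ≤ ρ²=32; F_rep = 37·(1,-1)/2² = (9.2500,-9.2500)
o4: d²=260 > ρ²=32 → inactive
F = F_att + ΣF_rep = (7.9700,-12.6620)
p' = p + 1/10·F = (1.7970,8.7338)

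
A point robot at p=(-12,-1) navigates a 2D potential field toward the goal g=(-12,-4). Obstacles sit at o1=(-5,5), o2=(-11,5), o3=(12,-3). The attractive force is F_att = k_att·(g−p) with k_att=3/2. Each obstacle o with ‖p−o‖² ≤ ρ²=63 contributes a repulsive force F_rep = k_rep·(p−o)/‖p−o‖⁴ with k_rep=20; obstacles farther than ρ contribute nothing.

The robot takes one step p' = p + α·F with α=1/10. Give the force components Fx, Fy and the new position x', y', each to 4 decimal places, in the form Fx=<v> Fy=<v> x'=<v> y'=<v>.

F_att = 3/2·(g−p) = 3/2·(0,-3) = (0.0000,-4.5000)
o1: d²=85 > ρ²=63 → inactive
o2: d²=37 ≤ ρ²=63; F_rep = 20·(-1,-6)/37² = (-0.0146,-0.0877)
o3: d²=580 > ρ²=63 → inactive
F = F_att + ΣF_rep = (-0.0146,-4.5877)
p' = p + 1/10·F = (-12.0015,-1.4588)

Fx=-0.0146 Fy=-4.5877 x'=-12.0015 y'=-1.4588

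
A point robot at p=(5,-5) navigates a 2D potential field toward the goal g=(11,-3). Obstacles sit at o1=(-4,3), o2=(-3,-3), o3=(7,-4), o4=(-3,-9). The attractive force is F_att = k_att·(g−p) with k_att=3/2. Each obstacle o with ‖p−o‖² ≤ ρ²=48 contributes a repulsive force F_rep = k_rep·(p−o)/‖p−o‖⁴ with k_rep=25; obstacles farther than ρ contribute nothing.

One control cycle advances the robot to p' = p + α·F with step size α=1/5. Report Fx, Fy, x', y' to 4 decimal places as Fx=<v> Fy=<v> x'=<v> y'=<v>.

Fx=7.0000 Fy=2.0000 x'=6.4000 y'=-4.6000

F_att = 3/2·(g−p) = 3/2·(6,2) = (9.0000,3.0000)
o1: d²=145 > ρ²=48 → inactive
o2: d²=68 > ρ²=48 → inactive
o3: d²=5 ≤ ρ²=48; F_rep = 25·(-2,-1)/5² = (-2.0000,-1.0000)
o4: d²=80 > ρ²=48 → inactive
F = F_att + ΣF_rep = (7.0000,2.0000)
p' = p + 1/5·F = (6.4000,-4.6000)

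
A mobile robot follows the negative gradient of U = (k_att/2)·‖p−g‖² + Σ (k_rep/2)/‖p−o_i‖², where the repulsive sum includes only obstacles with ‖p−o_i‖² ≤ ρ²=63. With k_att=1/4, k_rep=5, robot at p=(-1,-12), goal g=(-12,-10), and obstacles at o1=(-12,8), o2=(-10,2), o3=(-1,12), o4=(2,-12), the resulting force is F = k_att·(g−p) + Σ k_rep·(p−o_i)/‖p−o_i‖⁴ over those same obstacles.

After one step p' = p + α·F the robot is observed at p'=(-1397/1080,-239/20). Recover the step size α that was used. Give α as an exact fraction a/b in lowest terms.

α = 1/10

F_att = 1/4·(g−p) = 1/4·(-11,2) = (-2.7500,0.5000)
o1: d²=521 > ρ²=63 → inactive
o2: d²=277 > ρ²=63 → inactive
o3: d²=576 > ρ²=63 → inactive
o4: d²=9 ≤ ρ²=63; F_rep = 5·(-3,0)/9² = (-0.1852,0.0000)
F = F_att + ΣF_rep = (-2.9352,0.5000)
Δp = p'−p = (-0.2935,0.0500); α = Δx/Fx = (-317/1080) / (-317/108) = 1/10
check: Δy/Fy = (1/20) / (1/2) = 1/10 ✓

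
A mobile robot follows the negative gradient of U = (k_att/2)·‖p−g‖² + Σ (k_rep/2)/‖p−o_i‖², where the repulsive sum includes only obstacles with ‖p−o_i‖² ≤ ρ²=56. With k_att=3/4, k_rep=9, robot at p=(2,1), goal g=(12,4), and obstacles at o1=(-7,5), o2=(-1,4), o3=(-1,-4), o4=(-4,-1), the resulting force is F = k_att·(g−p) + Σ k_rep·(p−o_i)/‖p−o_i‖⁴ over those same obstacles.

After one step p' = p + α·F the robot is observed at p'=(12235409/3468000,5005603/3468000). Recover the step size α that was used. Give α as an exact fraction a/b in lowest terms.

F_att = 3/4·(g−p) = 3/4·(10,3) = (7.5000,2.2500)
o1: d²=97 > ρ²=56 → inactive
o2: d²=18 ≤ ρ²=56; F_rep = 9·(3,-3)/18² = (0.0833,-0.0833)
o3: d²=34 ≤ ρ²=56; F_rep = 9·(3,5)/34² = (0.0234,0.0389)
o4: d²=40 ≤ ρ²=56; F_rep = 9·(6,2)/40² = (0.0338,0.0112)
F = F_att + ΣF_rep = (7.6404,2.2168)
Δp = p'−p = (1.5281,0.4434); α = Δx/Fx = (5299409/3468000) / (5299409/693600) = 1/5
check: Δy/Fy = (1537603/3468000) / (1537603/693600) = 1/5 ✓

α = 1/5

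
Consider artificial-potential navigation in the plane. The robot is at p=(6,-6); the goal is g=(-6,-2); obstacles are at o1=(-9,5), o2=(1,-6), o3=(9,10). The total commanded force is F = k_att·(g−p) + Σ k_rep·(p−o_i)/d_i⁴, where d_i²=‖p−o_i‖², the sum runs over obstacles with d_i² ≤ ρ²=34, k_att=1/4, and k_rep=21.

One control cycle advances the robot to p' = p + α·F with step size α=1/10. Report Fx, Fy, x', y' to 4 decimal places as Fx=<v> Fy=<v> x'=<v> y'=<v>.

Fx=-2.8320 Fy=1.0000 x'=5.7168 y'=-5.9000

F_att = 1/4·(g−p) = 1/4·(-12,4) = (-3.0000,1.0000)
o1: d²=346 > ρ²=34 → inactive
o2: d²=25 ≤ ρ²=34; F_rep = 21·(5,0)/25² = (0.1680,0.0000)
o3: d²=265 > ρ²=34 → inactive
F = F_att + ΣF_rep = (-2.8320,1.0000)
p' = p + 1/10·F = (5.7168,-5.9000)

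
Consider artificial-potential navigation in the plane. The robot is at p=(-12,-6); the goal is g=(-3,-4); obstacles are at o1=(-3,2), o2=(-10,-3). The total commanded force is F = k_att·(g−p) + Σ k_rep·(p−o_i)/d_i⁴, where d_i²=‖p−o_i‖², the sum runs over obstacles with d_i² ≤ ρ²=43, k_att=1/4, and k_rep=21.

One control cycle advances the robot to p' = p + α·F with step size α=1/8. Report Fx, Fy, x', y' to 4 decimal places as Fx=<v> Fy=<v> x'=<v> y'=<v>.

F_att = 1/4·(g−p) = 1/4·(9,2) = (2.2500,0.5000)
o1: d²=145 > ρ²=43 → inactive
o2: d²=13 ≤ ρ²=43; F_rep = 21·(-2,-3)/13² = (-0.2485,-0.3728)
F = F_att + ΣF_rep = (2.0015,0.1272)
p' = p + 1/8·F = (-11.7498,-5.9841)

Fx=2.0015 Fy=0.1272 x'=-11.7498 y'=-5.9841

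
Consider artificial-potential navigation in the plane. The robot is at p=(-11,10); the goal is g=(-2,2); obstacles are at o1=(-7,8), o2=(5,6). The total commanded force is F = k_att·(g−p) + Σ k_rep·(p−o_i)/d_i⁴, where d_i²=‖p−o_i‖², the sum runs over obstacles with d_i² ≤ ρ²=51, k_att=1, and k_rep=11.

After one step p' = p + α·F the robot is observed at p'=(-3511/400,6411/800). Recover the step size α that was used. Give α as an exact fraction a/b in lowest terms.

α = 1/4

F_att = 1·(g−p) = 1·(9,-8) = (9.0000,-8.0000)
o1: d²=20 ≤ ρ²=51; F_rep = 11·(-4,2)/20² = (-0.1100,0.0550)
o2: d²=272 > ρ²=51 → inactive
F = F_att + ΣF_rep = (8.8900,-7.9450)
Δp = p'−p = (2.2225,-1.9863); α = Δx/Fx = (889/400) / (889/100) = 1/4
check: Δy/Fy = (-1589/800) / (-1589/200) = 1/4 ✓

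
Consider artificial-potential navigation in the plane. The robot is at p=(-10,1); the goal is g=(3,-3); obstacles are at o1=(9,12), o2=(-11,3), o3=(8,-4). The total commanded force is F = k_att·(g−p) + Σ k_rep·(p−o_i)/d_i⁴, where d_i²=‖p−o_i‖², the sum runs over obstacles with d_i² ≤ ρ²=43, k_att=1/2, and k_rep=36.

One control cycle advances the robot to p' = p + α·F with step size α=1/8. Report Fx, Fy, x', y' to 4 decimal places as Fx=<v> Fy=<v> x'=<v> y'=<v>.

Fx=7.9400 Fy=-4.8800 x'=-9.0075 y'=0.3900

F_att = 1/2·(g−p) = 1/2·(13,-4) = (6.5000,-2.0000)
o1: d²=482 > ρ²=43 → inactive
o2: d²=5 ≤ ρ²=43; F_rep = 36·(1,-2)/5² = (1.4400,-2.8800)
o3: d²=349 > ρ²=43 → inactive
F = F_att + ΣF_rep = (7.9400,-4.8800)
p' = p + 1/8·F = (-9.0075,0.3900)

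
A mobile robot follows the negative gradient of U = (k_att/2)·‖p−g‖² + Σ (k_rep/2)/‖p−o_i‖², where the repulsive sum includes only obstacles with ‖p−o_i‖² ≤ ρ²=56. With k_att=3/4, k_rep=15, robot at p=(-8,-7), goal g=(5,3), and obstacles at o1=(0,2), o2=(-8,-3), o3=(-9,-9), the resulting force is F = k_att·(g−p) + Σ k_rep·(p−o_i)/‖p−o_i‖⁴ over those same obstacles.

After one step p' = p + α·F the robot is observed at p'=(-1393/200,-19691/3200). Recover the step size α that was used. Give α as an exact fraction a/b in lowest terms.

α = 1/10

F_att = 3/4·(g−p) = 3/4·(13,10) = (9.7500,7.5000)
o1: d²=145 > ρ²=56 → inactive
o2: d²=16 ≤ ρ²=56; F_rep = 15·(0,-4)/16² = (0.0000,-0.2344)
o3: d²=5 ≤ ρ²=56; F_rep = 15·(1,2)/5² = (0.6000,1.2000)
F = F_att + ΣF_rep = (10.3500,8.4656)
Δp = p'−p = (1.0350,0.8466); α = Δx/Fx = (207/200) / (207/20) = 1/10
check: Δy/Fy = (2709/3200) / (2709/320) = 1/10 ✓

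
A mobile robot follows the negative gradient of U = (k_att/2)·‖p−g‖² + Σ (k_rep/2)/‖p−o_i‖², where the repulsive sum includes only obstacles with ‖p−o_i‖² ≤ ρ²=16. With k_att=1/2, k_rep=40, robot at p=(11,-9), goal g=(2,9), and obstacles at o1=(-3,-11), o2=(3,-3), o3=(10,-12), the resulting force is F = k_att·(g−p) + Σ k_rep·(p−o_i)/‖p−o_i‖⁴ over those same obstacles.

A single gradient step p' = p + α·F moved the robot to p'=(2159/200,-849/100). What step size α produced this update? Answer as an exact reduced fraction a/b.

α = 1/20

F_att = 1/2·(g−p) = 1/2·(-9,18) = (-4.5000,9.0000)
o1: d²=200 > ρ²=16 → inactive
o2: d²=100 > ρ²=16 → inactive
o3: d²=10 ≤ ρ²=16; F_rep = 40·(1,3)/10² = (0.4000,1.2000)
F = F_att + ΣF_rep = (-4.1000,10.2000)
Δp = p'−p = (-0.2050,0.5100); α = Δx/Fx = (-41/200) / (-41/10) = 1/20
check: Δy/Fy = (51/100) / (51/5) = 1/20 ✓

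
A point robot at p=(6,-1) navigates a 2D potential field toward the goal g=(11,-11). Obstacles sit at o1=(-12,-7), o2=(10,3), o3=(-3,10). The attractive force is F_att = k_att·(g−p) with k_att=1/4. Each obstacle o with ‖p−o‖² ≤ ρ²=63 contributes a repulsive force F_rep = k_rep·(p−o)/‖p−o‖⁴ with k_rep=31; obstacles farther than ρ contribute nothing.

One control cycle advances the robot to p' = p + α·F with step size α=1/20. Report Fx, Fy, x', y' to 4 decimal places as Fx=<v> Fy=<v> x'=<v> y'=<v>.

F_att = 1/4·(g−p) = 1/4·(5,-10) = (1.2500,-2.5000)
o1: d²=360 > ρ²=63 → inactive
o2: d²=32 ≤ ρ²=63; F_rep = 31·(-4,-4)/32² = (-0.1211,-0.1211)
o3: d²=202 > ρ²=63 → inactive
F = F_att + ΣF_rep = (1.1289,-2.6211)
p' = p + 1/20·F = (6.0564,-1.1311)

Fx=1.1289 Fy=-2.6211 x'=6.0564 y'=-1.1311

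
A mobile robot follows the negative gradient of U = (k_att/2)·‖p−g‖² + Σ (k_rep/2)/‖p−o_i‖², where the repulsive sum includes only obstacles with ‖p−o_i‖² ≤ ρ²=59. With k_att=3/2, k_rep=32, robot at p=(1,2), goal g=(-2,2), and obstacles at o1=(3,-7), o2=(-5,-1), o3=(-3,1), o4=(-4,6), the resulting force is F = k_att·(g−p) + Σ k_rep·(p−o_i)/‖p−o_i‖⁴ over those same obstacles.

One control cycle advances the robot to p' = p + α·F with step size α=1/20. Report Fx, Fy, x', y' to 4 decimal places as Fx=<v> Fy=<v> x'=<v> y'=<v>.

F_att = 3/2·(g−p) = 3/2·(-3,0) = (-4.5000,0.0000)
o1: d²=85 > ρ²=59 → inactive
o2: d²=45 ≤ ρ²=59; F_rep = 32·(6,3)/45² = (0.0948,0.0474)
o3: d²=17 ≤ ρ²=59; F_rep = 32·(4,1)/17² = (0.4429,0.1107)
o4: d²=41 ≤ ρ²=59; F_rep = 32·(5,-4)/41² = (0.0952,-0.0761)
F = F_att + ΣF_rep = (-3.8671,0.0820)
p' = p + 1/20·F = (0.8066,2.0041)

Fx=-3.8671 Fy=0.0820 x'=0.8066 y'=2.0041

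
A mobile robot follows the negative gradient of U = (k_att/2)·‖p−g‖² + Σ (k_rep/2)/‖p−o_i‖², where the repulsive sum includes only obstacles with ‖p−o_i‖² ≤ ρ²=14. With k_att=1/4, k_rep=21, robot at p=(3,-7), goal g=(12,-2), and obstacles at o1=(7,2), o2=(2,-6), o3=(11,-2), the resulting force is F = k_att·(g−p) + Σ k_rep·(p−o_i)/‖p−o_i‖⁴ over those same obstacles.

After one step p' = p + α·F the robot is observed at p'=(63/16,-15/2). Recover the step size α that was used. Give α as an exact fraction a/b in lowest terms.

F_att = 1/4·(g−p) = 1/4·(9,5) = (2.2500,1.2500)
o1: d²=97 > ρ²=14 → inactive
o2: d²=2 ≤ ρ²=14; F_rep = 21·(1,-1)/2² = (5.2500,-5.2500)
o3: d²=89 > ρ²=14 → inactive
F = F_att + ΣF_rep = (7.5000,-4.0000)
Δp = p'−p = (0.9375,-0.5000); α = Δx/Fx = (15/16) / (15/2) = 1/8
check: Δy/Fy = (-1/2) / (-4) = 1/8 ✓

α = 1/8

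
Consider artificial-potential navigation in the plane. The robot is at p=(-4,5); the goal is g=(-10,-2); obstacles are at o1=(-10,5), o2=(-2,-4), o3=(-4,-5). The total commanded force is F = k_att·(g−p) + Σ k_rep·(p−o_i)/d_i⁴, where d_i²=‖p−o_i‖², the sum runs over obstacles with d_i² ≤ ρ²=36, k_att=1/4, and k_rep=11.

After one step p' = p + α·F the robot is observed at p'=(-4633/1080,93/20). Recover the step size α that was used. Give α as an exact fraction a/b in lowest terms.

α = 1/5

F_att = 1/4·(g−p) = 1/4·(-6,-7) = (-1.5000,-1.7500)
o1: d²=36 ≤ ρ²=36; F_rep = 11·(6,0)/36² = (0.0509,0.0000)
o2: d²=85 > ρ²=36 → inactive
o3: d²=100 > ρ²=36 → inactive
F = F_att + ΣF_rep = (-1.4491,-1.7500)
Δp = p'−p = (-0.2898,-0.3500); α = Δx/Fx = (-313/1080) / (-313/216) = 1/5
check: Δy/Fy = (-7/20) / (-7/4) = 1/5 ✓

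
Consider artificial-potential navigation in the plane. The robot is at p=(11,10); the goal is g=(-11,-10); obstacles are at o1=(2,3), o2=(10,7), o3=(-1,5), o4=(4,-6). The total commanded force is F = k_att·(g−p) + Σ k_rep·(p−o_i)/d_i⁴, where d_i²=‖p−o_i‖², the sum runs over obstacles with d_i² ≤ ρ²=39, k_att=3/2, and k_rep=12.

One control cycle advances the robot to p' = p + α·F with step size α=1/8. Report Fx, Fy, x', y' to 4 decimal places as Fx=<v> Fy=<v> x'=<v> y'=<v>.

F_att = 3/2·(g−p) = 3/2·(-22,-20) = (-33.0000,-30.0000)
o1: d²=130 > ρ²=39 → inactive
o2: d²=10 ≤ ρ²=39; F_rep = 12·(1,3)/10² = (0.1200,0.3600)
o3: d²=169 > ρ²=39 → inactive
o4: d²=305 > ρ²=39 → inactive
F = F_att + ΣF_rep = (-32.8800,-29.6400)
p' = p + 1/8·F = (6.8900,6.2950)

Fx=-32.8800 Fy=-29.6400 x'=6.8900 y'=6.2950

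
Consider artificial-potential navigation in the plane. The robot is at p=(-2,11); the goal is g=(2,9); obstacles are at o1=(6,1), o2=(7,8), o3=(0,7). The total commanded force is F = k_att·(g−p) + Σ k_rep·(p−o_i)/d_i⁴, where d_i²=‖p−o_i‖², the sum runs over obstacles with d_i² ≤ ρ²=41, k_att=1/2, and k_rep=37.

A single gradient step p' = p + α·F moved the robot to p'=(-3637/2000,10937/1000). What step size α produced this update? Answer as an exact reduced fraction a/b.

α = 1/10

F_att = 1/2·(g−p) = 1/2·(4,-2) = (2.0000,-1.0000)
o1: d²=164 > ρ²=41 → inactive
o2: d²=90 > ρ²=41 → inactive
o3: d²=20 ≤ ρ²=41; F_rep = 37·(-2,4)/20² = (-0.1850,0.3700)
F = F_att + ΣF_rep = (1.8150,-0.6300)
Δp = p'−p = (0.1815,-0.0630); α = Δx/Fx = (363/2000) / (363/200) = 1/10
check: Δy/Fy = (-63/1000) / (-63/100) = 1/10 ✓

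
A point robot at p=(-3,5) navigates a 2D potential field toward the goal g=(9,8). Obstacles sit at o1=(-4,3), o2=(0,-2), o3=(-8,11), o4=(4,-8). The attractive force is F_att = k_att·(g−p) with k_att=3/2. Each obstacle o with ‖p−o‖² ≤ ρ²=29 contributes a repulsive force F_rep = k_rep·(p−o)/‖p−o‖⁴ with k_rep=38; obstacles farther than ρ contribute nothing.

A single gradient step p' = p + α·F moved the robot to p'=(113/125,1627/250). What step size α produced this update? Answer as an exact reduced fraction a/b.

α = 1/5

F_att = 3/2·(g−p) = 3/2·(12,3) = (18.0000,4.5000)
o1: d²=5 ≤ ρ²=29; F_rep = 38·(1,2)/5² = (1.5200,3.0400)
o2: d²=58 > ρ²=29 → inactive
o3: d²=61 > ρ²=29 → inactive
o4: d²=218 > ρ²=29 → inactive
F = F_att + ΣF_rep = (19.5200,7.5400)
Δp = p'−p = (3.9040,1.5080); α = Δx/Fx = (488/125) / (488/25) = 1/5
check: Δy/Fy = (377/250) / (377/50) = 1/5 ✓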